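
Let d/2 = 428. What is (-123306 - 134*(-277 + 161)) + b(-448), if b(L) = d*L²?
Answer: 171694862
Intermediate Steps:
d = 856 (d = 2*428 = 856)
b(L) = 856*L²
(-123306 - 134*(-277 + 161)) + b(-448) = (-123306 - 134*(-277 + 161)) + 856*(-448)² = (-123306 - 134*(-116)) + 856*200704 = (-123306 + 15544) + 171802624 = -107762 + 171802624 = 171694862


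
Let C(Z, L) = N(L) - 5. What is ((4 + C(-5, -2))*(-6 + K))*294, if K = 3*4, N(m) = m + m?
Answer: -8820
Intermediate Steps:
N(m) = 2*m
C(Z, L) = -5 + 2*L (C(Z, L) = 2*L - 5 = -5 + 2*L)
K = 12
((4 + C(-5, -2))*(-6 + K))*294 = ((4 + (-5 + 2*(-2)))*(-6 + 12))*294 = ((4 + (-5 - 4))*6)*294 = ((4 - 9)*6)*294 = -5*6*294 = -30*294 = -8820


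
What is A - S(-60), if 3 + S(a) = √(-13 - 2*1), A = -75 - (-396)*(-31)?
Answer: -12348 - I*√15 ≈ -12348.0 - 3.873*I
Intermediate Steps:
A = -12351 (A = -75 - 99*124 = -75 - 12276 = -12351)
S(a) = -3 + I*√15 (S(a) = -3 + √(-13 - 2*1) = -3 + √(-13 - 2) = -3 + √(-15) = -3 + I*√15)
A - S(-60) = -12351 - (-3 + I*√15) = -12351 + (3 - I*√15) = -12348 - I*√15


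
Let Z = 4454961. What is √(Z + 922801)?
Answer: √5377762 ≈ 2319.0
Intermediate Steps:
√(Z + 922801) = √(4454961 + 922801) = √5377762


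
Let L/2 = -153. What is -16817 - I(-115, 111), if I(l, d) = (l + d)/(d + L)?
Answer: -3279319/195 ≈ -16817.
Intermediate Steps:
L = -306 (L = 2*(-153) = -306)
I(l, d) = (d + l)/(-306 + d) (I(l, d) = (l + d)/(d - 306) = (d + l)/(-306 + d))
-16817 - I(-115, 111) = -16817 - (111 - 115)/(-306 + 111) = -16817 - (-4)/(-195) = -16817 - (-1)*(-4)/195 = -16817 - 1*4/195 = -16817 - 4/195 = -3279319/195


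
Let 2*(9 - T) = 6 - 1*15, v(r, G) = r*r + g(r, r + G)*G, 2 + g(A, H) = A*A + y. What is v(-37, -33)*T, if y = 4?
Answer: -592299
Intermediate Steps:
g(A, H) = 2 + A² (g(A, H) = -2 + (A*A + 4) = -2 + (A² + 4) = -2 + (4 + A²) = 2 + A²)
v(r, G) = r² + G*(2 + r²) (v(r, G) = r*r + (2 + r²)*G = r² + G*(2 + r²))
T = 27/2 (T = 9 - (6 - 1*15)/2 = 9 - (6 - 15)/2 = 9 - ½*(-9) = 9 + 9/2 = 27/2 ≈ 13.500)
v(-37, -33)*T = ((-37)² - 33*(2 + (-37)²))*(27/2) = (1369 - 33*(2 + 1369))*(27/2) = (1369 - 33*1371)*(27/2) = (1369 - 45243)*(27/2) = -43874*27/2 = -592299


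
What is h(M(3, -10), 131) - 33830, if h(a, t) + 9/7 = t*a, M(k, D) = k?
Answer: -234068/7 ≈ -33438.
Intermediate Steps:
h(a, t) = -9/7 + a*t (h(a, t) = -9/7 + t*a = -9/7 + a*t)
h(M(3, -10), 131) - 33830 = (-9/7 + 3*131) - 33830 = (-9/7 + 393) - 33830 = 2742/7 - 33830 = -234068/7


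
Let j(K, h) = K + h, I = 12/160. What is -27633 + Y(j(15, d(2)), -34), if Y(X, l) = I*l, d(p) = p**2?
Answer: -552711/20 ≈ -27636.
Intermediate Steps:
I = 3/40 (I = 12*(1/160) = 3/40 ≈ 0.075000)
Y(X, l) = 3*l/40
-27633 + Y(j(15, d(2)), -34) = -27633 + (3/40)*(-34) = -27633 - 51/20 = -552711/20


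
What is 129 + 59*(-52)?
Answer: -2939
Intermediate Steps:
129 + 59*(-52) = 129 - 3068 = -2939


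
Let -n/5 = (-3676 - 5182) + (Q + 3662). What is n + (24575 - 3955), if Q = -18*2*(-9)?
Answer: 44980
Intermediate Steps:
Q = 324 (Q = -36*(-9) = 324)
n = 24360 (n = -5*((-3676 - 5182) + (324 + 3662)) = -5*(-8858 + 3986) = -5*(-4872) = 24360)
n + (24575 - 3955) = 24360 + (24575 - 3955) = 24360 + 20620 = 44980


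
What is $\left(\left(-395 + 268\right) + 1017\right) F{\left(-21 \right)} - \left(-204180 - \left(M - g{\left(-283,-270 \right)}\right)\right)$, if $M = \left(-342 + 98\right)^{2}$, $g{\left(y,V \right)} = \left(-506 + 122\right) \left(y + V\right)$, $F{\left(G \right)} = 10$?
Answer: $60264$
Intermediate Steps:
$g{\left(y,V \right)} = - 384 V - 384 y$ ($g{\left(y,V \right)} = - 384 \left(V + y\right) = - 384 V - 384 y$)
$M = 59536$ ($M = \left(-244\right)^{2} = 59536$)
$\left(\left(-395 + 268\right) + 1017\right) F{\left(-21 \right)} - \left(-204180 - \left(M - g{\left(-283,-270 \right)}\right)\right) = \left(\left(-395 + 268\right) + 1017\right) 10 - \left(-204180 - \left(59536 - \left(\left(-384\right) \left(-270\right) - -108672\right)\right)\right) = \left(-127 + 1017\right) 10 - \left(-204180 - \left(59536 - \left(103680 + 108672\right)\right)\right) = 890 \cdot 10 - \left(-204180 - \left(59536 - 212352\right)\right) = 8900 - \left(-204180 - \left(59536 - 212352\right)\right) = 8900 - \left(-204180 - -152816\right) = 8900 - \left(-204180 + 152816\right) = 8900 - -51364 = 8900 + 51364 = 60264$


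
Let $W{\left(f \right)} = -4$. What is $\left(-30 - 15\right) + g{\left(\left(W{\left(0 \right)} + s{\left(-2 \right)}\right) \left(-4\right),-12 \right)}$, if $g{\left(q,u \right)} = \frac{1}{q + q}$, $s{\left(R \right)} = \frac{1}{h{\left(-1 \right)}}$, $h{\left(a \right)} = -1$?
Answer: $- \frac{1799}{40} \approx -44.975$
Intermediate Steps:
$s{\left(R \right)} = -1$ ($s{\left(R \right)} = \frac{1}{-1} = -1$)
$g{\left(q,u \right)} = \frac{1}{2 q}$
$\left(-30 - 15\right) + g{\left(\left(W{\left(0 \right)} + s{\left(-2 \right)}\right) \left(-4\right),-12 \right)} = \left(-30 - 15\right) + \frac{1}{2 \left(-4 - 1\right) \left(-4\right)} = -45 + \frac{1}{2 \left(\left(-5\right) \left(-4\right)\right)} = -45 + \frac{1}{2 \cdot 20} = -45 + \frac{1}{2} \cdot \frac{1}{20} = -45 + \frac{1}{40} = - \frac{1799}{40}$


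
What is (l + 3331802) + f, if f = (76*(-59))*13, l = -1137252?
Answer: 2136258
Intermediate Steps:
f = -58292 (f = -4484*13 = -58292)
(l + 3331802) + f = (-1137252 + 3331802) - 58292 = 2194550 - 58292 = 2136258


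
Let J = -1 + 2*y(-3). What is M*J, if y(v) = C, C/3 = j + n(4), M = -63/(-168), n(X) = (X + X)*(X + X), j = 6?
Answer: 1257/8 ≈ 157.13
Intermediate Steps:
n(X) = 4*X² (n(X) = (2*X)*(2*X) = 4*X²)
M = 3/8 (M = -63*(-1/168) = 3/8 ≈ 0.37500)
C = 210 (C = 3*(6 + 4*4²) = 3*(6 + 4*16) = 3*(6 + 64) = 3*70 = 210)
y(v) = 210
J = 419 (J = -1 + 2*210 = -1 + 420 = 419)
M*J = (3/8)*419 = 1257/8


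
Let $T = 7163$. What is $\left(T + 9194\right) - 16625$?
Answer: $-268$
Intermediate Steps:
$\left(T + 9194\right) - 16625 = \left(7163 + 9194\right) - 16625 = 16357 - 16625 = -268$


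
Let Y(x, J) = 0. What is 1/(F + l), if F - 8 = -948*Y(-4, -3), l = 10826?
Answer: 1/10834 ≈ 9.2302e-5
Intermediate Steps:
F = 8 (F = 8 - 948*0 = 8 + 0 = 8)
1/(F + l) = 1/(8 + 10826) = 1/10834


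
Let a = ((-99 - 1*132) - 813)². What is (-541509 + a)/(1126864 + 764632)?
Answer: 548427/1891496 ≈ 0.28994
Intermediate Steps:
a = 1089936 (a = ((-99 - 132) - 813)² = (-231 - 813)² = (-1044)² = 1089936)
(-541509 + a)/(1126864 + 764632) = (-541509 + 1089936)/(1126864 + 764632) = 548427/1891496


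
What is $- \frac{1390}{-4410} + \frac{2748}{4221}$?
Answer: $\frac{28549}{29547} \approx 0.96622$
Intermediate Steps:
$- \frac{1390}{-4410} + \frac{2748}{4221} = \left(-1390\right) \left(- \frac{1}{4410}\right) + 2748 \cdot \frac{1}{4221} = \frac{139}{441} + \frac{916}{1407} = \frac{28549}{29547}$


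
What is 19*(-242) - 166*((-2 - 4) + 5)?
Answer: -4432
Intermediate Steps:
19*(-242) - 166*((-2 - 4) + 5) = -4598 - 166*(-6 + 5) = -4598 - 166*(-1) = -4598 + 166 = -4432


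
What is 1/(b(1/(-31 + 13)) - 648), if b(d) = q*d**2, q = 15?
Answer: -108/69979 ≈ -0.0015433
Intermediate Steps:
b(d) = 15*d**2
1/(b(1/(-31 + 13)) - 648) = 1/(15*(1/(-31 + 13))**2 - 648) = 1/(15*(1/(-18))**2 - 648) = 1/(15*(-1/18)**2 - 648) = 1/(15*(1/324) - 648) = 1/(5/108 - 648) = 1/(-69979/108) = -108/69979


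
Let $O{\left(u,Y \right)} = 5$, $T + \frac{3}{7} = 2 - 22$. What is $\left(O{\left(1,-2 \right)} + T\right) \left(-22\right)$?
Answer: $\frac{2376}{7} \approx 339.43$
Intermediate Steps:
$T = - \frac{143}{7}$ ($T = - \frac{3}{7} + \left(2 - 22\right) = - \frac{3}{7} - 20 = - \frac{143}{7} \approx -20.429$)
$\left(O{\left(1,-2 \right)} + T\right) \left(-22\right) = \left(5 - \frac{143}{7}\right) \left(-22\right) = \left(- \frac{108}{7}\right) \left(-22\right) = \frac{2376}{7}$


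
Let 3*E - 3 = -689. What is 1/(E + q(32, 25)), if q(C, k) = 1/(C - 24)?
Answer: -24/5485 ≈ -0.0043756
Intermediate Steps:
E = -686/3 (E = 1 + (⅓)*(-689) = 1 - 689/3 = -686/3 ≈ -228.67)
q(C, k) = 1/(-24 + C)
1/(E + q(32, 25)) = 1/(-686/3 + 1/(-24 + 32)) = 1/(-686/3 + 1/8) = 1/(-686/3 + ⅛) = 1/(-5485/24) = -24/5485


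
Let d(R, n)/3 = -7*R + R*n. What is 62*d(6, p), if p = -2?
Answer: -10044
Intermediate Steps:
d(R, n) = -21*R + 3*R*n (d(R, n) = 3*(-7*R + R*n) = -21*R + 3*R*n)
62*d(6, p) = 62*(3*6*(-7 - 2)) = 62*(3*6*(-9)) = 62*(-162) = -10044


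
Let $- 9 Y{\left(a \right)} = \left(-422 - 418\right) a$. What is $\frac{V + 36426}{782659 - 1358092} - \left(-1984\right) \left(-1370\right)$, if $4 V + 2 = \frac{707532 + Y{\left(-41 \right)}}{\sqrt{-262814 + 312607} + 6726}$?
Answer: $- \frac{141358671704354547109}{52006809369078} + \frac{527779 \sqrt{49793}}{78010214053617} \approx -2.7181 \cdot 10^{6}$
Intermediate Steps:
$Y{\left(a \right)} = \frac{280 a}{3}$ ($Y{\left(a \right)} = - \frac{\left(-422 - 418\right) a}{9} = - \frac{\left(-840\right) a}{9} = \frac{280 a}{3}$)
$V = - \frac{1}{2} + \frac{527779}{3 \left(6726 + \sqrt{49793}\right)}$ ($V = - \frac{1}{2} + \frac{\left(707532 + \frac{280}{3} \left(-41\right)\right) \frac{1}{\sqrt{-262814 + 312607} + 6726}}{4} = - \frac{1}{2} + \frac{\left(707532 - \frac{11480}{3}\right) \frac{1}{\sqrt{49793} + 6726}}{4} = - \frac{1}{2} + \frac{\frac{2111116}{3} \frac{1}{6726 + \sqrt{49793}}}{4} = - \frac{1}{2} + \frac{527779}{3 \left(6726 + \sqrt{49793}\right)} \approx 24.816$)
$\frac{V + 36426}{782659 - 1358092} - \left(-1984\right) \left(-1370\right) = \frac{\left(\frac{2321371753}{90378566} - \frac{527779 \sqrt{49793}}{135567849}\right) + 36426}{782659 - 1358092} - \left(-1984\right) \left(-1370\right) = \frac{\frac{3294451016869}{90378566} - \frac{527779 \sqrt{49793}}{135567849}}{-575433} - 2718080 = \left(\frac{3294451016869}{90378566} - \frac{527779 \sqrt{49793}}{135567849}\right) \left(- \frac{1}{575433}\right) - 2718080 = \left(- \frac{3294451016869}{52006809369078} + \frac{527779 \sqrt{49793}}{78010214053617}\right) - 2718080 = - \frac{141358671704354547109}{52006809369078} + \frac{527779 \sqrt{49793}}{78010214053617}$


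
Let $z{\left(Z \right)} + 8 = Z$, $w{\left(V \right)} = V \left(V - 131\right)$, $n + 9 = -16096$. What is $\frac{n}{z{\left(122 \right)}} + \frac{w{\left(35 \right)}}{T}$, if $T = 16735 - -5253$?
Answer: $- \frac{88624945}{626658} \approx -141.42$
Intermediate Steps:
$n = -16105$ ($n = -9 - 16096 = -16105$)
$w{\left(V \right)} = V \left(-131 + V\right)$
$z{\left(Z \right)} = -8 + Z$
$T = 21988$ ($T = 16735 + 5253 = 21988$)
$\frac{n}{z{\left(122 \right)}} + \frac{w{\left(35 \right)}}{T} = - \frac{16105}{-8 + 122} + \frac{35 \left(-131 + 35\right)}{21988} = - \frac{16105}{114} + 35 \left(-96\right) \frac{1}{21988} = \left(-16105\right) \frac{1}{114} - \frac{840}{5497} = - \frac{16105}{114} - \frac{840}{5497} = - \frac{88624945}{626658}$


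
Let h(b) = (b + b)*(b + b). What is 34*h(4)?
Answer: 2176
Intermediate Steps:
h(b) = 4*b² (h(b) = (2*b)*(2*b) = 4*b²)
34*h(4) = 34*(4*4²) = 34*(4*16) = 34*64 = 2176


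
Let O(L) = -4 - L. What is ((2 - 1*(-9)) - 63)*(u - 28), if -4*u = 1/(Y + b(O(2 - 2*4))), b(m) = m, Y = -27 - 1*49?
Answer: 107731/74 ≈ 1455.8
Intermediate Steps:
Y = -76 (Y = -27 - 49 = -76)
u = 1/296 (u = -1/(4*(-76 + (-4 - (2 - 2*4)))) = -1/(4*(-76 + (-4 - (2 - 8)))) = -1/(4*(-76 + (-4 - 1*(-6)))) = -1/(4*(-76 + (-4 + 6))) = -1/(4*(-76 + 2)) = -1/4/(-74) = -1/4*(-1/74) = 1/296 ≈ 0.0033784)
((2 - 1*(-9)) - 63)*(u - 28) = ((2 - 1*(-9)) - 63)*(1/296 - 28) = ((2 + 9) - 63)*(-8287/296) = (11 - 63)*(-8287/296) = -52*(-8287/296) = 107731/74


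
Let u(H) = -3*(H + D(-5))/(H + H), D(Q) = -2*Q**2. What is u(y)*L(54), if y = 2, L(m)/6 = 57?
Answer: 12312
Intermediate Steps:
L(m) = 342 (L(m) = 6*57 = 342)
u(H) = -3*(-50 + H)/(2*H) (u(H) = -3*(H - 2*(-5)**2)/(H + H) = -3*(H - 2*25)/(2*H) = -3*(H - 50)*1/(2*H) = -3*(-50 + H)*1/(2*H) = -3*(-50 + H)/(2*H))
u(y)*L(54) = (-3/2 + 75/2)*342 = 36*342 = 12312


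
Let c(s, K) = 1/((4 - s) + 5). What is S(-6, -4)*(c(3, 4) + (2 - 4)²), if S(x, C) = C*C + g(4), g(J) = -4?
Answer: 50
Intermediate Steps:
S(x, C) = -4 + C² (S(x, C) = C*C - 4 = C² - 4 = -4 + C²)
c(s, K) = 1/(9 - s)
S(-6, -4)*(c(3, 4) + (2 - 4)²) = (-4 + (-4)²)*(-1/(-9 + 3) + (2 - 4)²) = (-4 + 16)*(-1/(-6) + (-2)²) = 12*(-1*(-⅙) + 4) = 12*(⅙ + 4) = 12*(25/6) = 50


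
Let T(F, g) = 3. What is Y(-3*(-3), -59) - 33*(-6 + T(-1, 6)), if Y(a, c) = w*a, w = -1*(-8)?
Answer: 171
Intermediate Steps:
w = 8
Y(a, c) = 8*a
Y(-3*(-3), -59) - 33*(-6 + T(-1, 6)) = 8*(-3*(-3)) - 33*(-6 + 3) = 8*9 - 33*(-3) = 72 + 99 = 171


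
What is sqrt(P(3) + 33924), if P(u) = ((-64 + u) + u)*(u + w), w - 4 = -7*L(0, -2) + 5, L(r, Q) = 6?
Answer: 4*sqrt(2229) ≈ 188.85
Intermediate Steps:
w = -33 (w = 4 + (-7*6 + 5) = 4 + (-42 + 5) = 4 - 37 = -33)
P(u) = (-64 + 2*u)*(-33 + u) (P(u) = ((-64 + u) + u)*(u - 33) = (-64 + 2*u)*(-33 + u))
sqrt(P(3) + 33924) = sqrt((2112 - 130*3 + 2*3**2) + 33924) = sqrt((2112 - 390 + 2*9) + 33924) = sqrt((2112 - 390 + 18) + 33924) = sqrt(1740 + 33924) = sqrt(35664) = 4*sqrt(2229)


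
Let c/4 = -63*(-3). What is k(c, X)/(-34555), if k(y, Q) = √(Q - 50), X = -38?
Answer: -2*I*√22/34555 ≈ -0.00027148*I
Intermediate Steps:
c = 756 (c = 4*(-63*(-3)) = 4*(-7*(-27)) = 4*189 = 756)
k(y, Q) = √(-50 + Q)
k(c, X)/(-34555) = √(-50 - 38)/(-34555) = √(-88)*(-1/34555) = (2*I*√22)*(-1/34555) = -2*I*√22/34555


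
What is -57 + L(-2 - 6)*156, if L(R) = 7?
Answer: 1035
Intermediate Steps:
-57 + L(-2 - 6)*156 = -57 + 7*156 = -57 + 1092 = 1035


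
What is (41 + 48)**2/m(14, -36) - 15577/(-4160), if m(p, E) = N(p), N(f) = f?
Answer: 16584719/29120 ≈ 569.53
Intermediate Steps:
m(p, E) = p
(41 + 48)**2/m(14, -36) - 15577/(-4160) = (41 + 48)**2/14 - 15577/(-4160) = 89**2*(1/14) - 15577*(-1/4160) = 7921*(1/14) + 15577/4160 = 7921/14 + 15577/4160 = 16584719/29120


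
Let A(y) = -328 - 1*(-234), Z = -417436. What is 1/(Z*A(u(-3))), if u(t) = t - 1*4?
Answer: 1/39238984 ≈ 2.5485e-8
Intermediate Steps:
u(t) = -4 + t (u(t) = t - 4 = -4 + t)
A(y) = -94 (A(y) = -328 + 234 = -94)
1/(Z*A(u(-3))) = 1/(-417436*(-94)) = -1/417436*(-1/94) = 1/39238984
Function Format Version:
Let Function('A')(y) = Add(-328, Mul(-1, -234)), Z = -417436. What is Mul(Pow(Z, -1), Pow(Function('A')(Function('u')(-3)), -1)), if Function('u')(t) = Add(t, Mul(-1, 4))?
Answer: Rational(1, 39238984) ≈ 2.5485e-8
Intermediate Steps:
Function('u')(t) = Add(-4, t) (Function('u')(t) = Add(t, -4) = Add(-4, t))
Function('A')(y) = -94 (Function('A')(y) = Add(-328, 234) = -94)
Mul(Pow(Z, -1), Pow(Function('A')(Function('u')(-3)), -1)) = Mul(Pow(-417436, -1), Pow(-94, -1)) = Mul(Rational(-1, 417436), Rational(-1, 94)) = Rational(1, 39238984)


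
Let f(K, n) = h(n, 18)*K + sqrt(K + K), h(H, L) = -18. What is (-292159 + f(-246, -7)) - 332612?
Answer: -620343 + 2*I*sqrt(123) ≈ -6.2034e+5 + 22.181*I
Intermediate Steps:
f(K, n) = -18*K + sqrt(2)*sqrt(K) (f(K, n) = -18*K + sqrt(K + K) = -18*K + sqrt(2*K) = -18*K + sqrt(2)*sqrt(K))
(-292159 + f(-246, -7)) - 332612 = (-292159 + (-18*(-246) + sqrt(2)*sqrt(-246))) - 332612 = (-292159 + (4428 + sqrt(2)*(I*sqrt(246)))) - 332612 = (-292159 + (4428 + 2*I*sqrt(123))) - 332612 = (-287731 + 2*I*sqrt(123)) - 332612 = -620343 + 2*I*sqrt(123)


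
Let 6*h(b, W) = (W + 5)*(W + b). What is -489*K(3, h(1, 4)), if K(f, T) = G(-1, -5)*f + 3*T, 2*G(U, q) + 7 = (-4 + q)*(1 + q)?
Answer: -32274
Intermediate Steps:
h(b, W) = (5 + W)*(W + b)/6 (h(b, W) = ((W + 5)*(W + b))/6 = ((5 + W)*(W + b))/6 = (5 + W)*(W + b)/6)
G(U, q) = -7/2 + (1 + q)*(-4 + q)/2 (G(U, q) = -7/2 + ((-4 + q)*(1 + q))/2 = -7/2 + ((1 + q)*(-4 + q))/2 = -7/2 + (1 + q)*(-4 + q)/2)
K(f, T) = 3*T + 29*f/2 (K(f, T) = (-11/2 + (1/2)*(-5)**2 - 3/2*(-5))*f + 3*T = (-11/2 + (1/2)*25 + 15/2)*f + 3*T = (-11/2 + 25/2 + 15/2)*f + 3*T = 29*f/2 + 3*T = 3*T + 29*f/2)
-489*K(3, h(1, 4)) = -489*(3*((1/6)*4**2 + (5/6)*4 + (5/6)*1 + (1/6)*4*1) + (29/2)*3) = -489*(3*((1/6)*16 + 10/3 + 5/6 + 2/3) + 87/2) = -489*(3*(8/3 + 10/3 + 5/6 + 2/3) + 87/2) = -489*(3*(15/2) + 87/2) = -489*(45/2 + 87/2) = -489*66 = -32274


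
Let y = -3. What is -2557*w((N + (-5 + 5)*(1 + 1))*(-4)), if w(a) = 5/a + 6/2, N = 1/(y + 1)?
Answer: -28127/2 ≈ -14064.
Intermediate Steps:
N = -½ (N = 1/(-3 + 1) = 1/(-2) = -½ ≈ -0.50000)
w(a) = 3 + 5/a (w(a) = 5/a + 6*(½) = 5/a + 3 = 3 + 5/a)
-2557*w((N + (-5 + 5)*(1 + 1))*(-4)) = -2557*(3 + 5/(((-½ + (-5 + 5)*(1 + 1))*(-4)))) = -2557*(3 + 5/(((-½ + 0*2)*(-4)))) = -2557*(3 + 5/(((-½ + 0)*(-4)))) = -2557*(3 + 5/((-½*(-4)))) = -2557*(3 + 5/2) = -2557*11/2 = -28127/2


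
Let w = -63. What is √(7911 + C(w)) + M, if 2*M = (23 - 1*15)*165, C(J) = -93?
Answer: 660 + √7818 ≈ 748.42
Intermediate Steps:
M = 660 (M = ((23 - 1*15)*165)/2 = ((23 - 15)*165)/2 = (8*165)/2 = (½)*1320 = 660)
√(7911 + C(w)) + M = √(7911 - 93) + 660 = √7818 + 660 = 660 + √7818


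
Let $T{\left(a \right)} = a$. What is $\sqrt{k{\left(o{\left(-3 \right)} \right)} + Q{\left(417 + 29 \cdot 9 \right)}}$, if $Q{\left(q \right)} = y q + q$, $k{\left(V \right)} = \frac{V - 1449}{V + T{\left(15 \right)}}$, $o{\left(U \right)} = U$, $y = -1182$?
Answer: $i \sqrt{800839} \approx 894.9 i$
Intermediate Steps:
$k{\left(V \right)} = \frac{-1449 + V}{15 + V}$ ($k{\left(V \right)} = \frac{V - 1449}{V + 15} = \frac{-1449 + V}{15 + V}$)
$Q{\left(q \right)} = - 1181 q$ ($Q{\left(q \right)} = - 1182 q + q = - 1181 q$)
$\sqrt{k{\left(o{\left(-3 \right)} \right)} + Q{\left(417 + 29 \cdot 9 \right)}} = \sqrt{\frac{-1449 - 3}{15 - 3} - 1181 \left(417 + 29 \cdot 9\right)} = \sqrt{\frac{1}{12} \left(-1452\right) - 1181 \left(417 + 261\right)} = \sqrt{\frac{1}{12} \left(-1452\right) - 800718} = \sqrt{-121 - 800718} = \sqrt{-800839} = i \sqrt{800839}$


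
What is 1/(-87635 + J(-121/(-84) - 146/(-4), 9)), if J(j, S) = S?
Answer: -1/87626 ≈ -1.1412e-5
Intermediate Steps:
1/(-87635 + J(-121/(-84) - 146/(-4), 9)) = 1/(-87635 + 9) = 1/(-87626) = -1/87626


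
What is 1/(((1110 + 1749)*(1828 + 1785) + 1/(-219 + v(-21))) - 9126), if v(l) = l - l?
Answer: 219/2260176578 ≈ 9.6895e-8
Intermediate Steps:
v(l) = 0
1/(((1110 + 1749)*(1828 + 1785) + 1/(-219 + v(-21))) - 9126) = 1/(((1110 + 1749)*(1828 + 1785) + 1/(-219 + 0)) - 9126) = 1/((2859*3613 + 1/(-219)) - 9126) = 1/((10329567 - 1/219) - 9126) = 1/(2262175172/219 - 9126) = 1/(2260176578/219) = 219/2260176578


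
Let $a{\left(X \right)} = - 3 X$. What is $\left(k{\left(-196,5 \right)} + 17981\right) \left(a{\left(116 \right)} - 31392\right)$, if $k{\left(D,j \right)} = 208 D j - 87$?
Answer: $5901926040$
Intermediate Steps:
$k{\left(D,j \right)} = -87 + 208 D j$ ($k{\left(D,j \right)} = 208 D j - 87 = -87 + 208 D j$)
$\left(k{\left(-196,5 \right)} + 17981\right) \left(a{\left(116 \right)} - 31392\right) = \left(\left(-87 + 208 \left(-196\right) 5\right) + 17981\right) \left(\left(-3\right) 116 - 31392\right) = \left(\left(-87 - 203840\right) + 17981\right) \left(-348 - 31392\right) = \left(-203927 + 17981\right) \left(-31740\right) = \left(-185946\right) \left(-31740\right) = 5901926040$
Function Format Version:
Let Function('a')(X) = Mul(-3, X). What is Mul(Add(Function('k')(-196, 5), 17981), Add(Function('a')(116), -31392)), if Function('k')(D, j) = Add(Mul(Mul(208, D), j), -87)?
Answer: 5901926040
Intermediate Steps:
Function('k')(D, j) = Add(-87, Mul(208, D, j)) (Function('k')(D, j) = Add(Mul(208, D, j), -87) = Add(-87, Mul(208, D, j)))
Mul(Add(Function('k')(-196, 5), 17981), Add(Function('a')(116), -31392)) = Mul(Add(Add(-87, Mul(208, -196, 5)), 17981), Add(Mul(-3, 116), -31392)) = Mul(Add(Add(-87, -203840), 17981), Add(-348, -31392)) = Mul(Add(-203927, 17981), -31740) = Mul(-185946, -31740) = 5901926040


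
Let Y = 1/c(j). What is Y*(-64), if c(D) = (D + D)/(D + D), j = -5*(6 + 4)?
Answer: -64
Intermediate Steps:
j = -50 (j = -5*10 = -50)
c(D) = 1 (c(D) = (2*D)/((2*D)) = (2*D)*(1/(2*D)) = 1)
Y = 1 (Y = 1/1 = 1)
Y*(-64) = 1*(-64) = -64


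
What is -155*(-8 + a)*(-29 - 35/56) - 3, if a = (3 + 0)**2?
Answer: 36711/8 ≈ 4588.9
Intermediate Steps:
a = 9 (a = 3**2 = 9)
-155*(-8 + a)*(-29 - 35/56) - 3 = -155*(-8 + 9)*(-29 - 35/56) - 3 = -155*(-29 - 35*1/56) - 3 = -155*(-29 - 5/8) - 3 = -155*(-237)/8 - 3 = -155*(-237/8) - 3 = 36735/8 - 3 = 36711/8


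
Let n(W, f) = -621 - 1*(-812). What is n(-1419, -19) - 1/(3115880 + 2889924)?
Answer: 1147108563/6005804 ≈ 191.00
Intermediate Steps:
n(W, f) = 191 (n(W, f) = -621 + 812 = 191)
n(-1419, -19) - 1/(3115880 + 2889924) = 191 - 1/(3115880 + 2889924) = 191 - 1/6005804 = 1147108563/6005804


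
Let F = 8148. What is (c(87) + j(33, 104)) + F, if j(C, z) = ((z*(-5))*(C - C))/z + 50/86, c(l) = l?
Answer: 354130/43 ≈ 8235.6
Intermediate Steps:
j(C, z) = 25/43 (j(C, z) = (-5*z*0)/z + 50*(1/86) = 0/z + 25/43 = 0 + 25/43 = 25/43)
(c(87) + j(33, 104)) + F = (87 + 25/43) + 8148 = 3766/43 + 8148 = 354130/43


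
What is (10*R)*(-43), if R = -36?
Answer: 15480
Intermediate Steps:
(10*R)*(-43) = (10*(-36))*(-43) = -360*(-43) = 15480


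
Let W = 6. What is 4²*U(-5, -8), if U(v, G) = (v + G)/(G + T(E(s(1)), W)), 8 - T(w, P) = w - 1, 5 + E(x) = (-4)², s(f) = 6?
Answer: 104/5 ≈ 20.800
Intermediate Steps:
E(x) = 11 (E(x) = -5 + (-4)² = -5 + 16 = 11)
T(w, P) = 9 - w (T(w, P) = 8 - (w - 1) = 8 - (-1 + w) = 8 + (1 - w) = 9 - w)
U(v, G) = (G + v)/(-2 + G) (U(v, G) = (v + G)/(G + (9 - 1*11)) = (G + v)/(G + (9 - 11)) = (G + v)/(G - 2) = (G + v)/(-2 + G))
4²*U(-5, -8) = 4²*((-8 - 5)/(-2 - 8)) = 16*(-13/(-10)) = 16*(-⅒*(-13)) = 16*(13/10) = 104/5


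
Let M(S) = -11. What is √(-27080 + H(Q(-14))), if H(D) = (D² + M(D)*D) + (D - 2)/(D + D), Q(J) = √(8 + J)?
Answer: √(-975078 - 390*I*√6)/6 ≈ 0.080619 - 164.58*I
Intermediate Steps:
H(D) = D² - 11*D + (-2 + D)/(2*D) (H(D) = (D² - 11*D) + (D - 2)/(D + D) = (D² - 11*D) + (-2 + D)/((2*D)) = (D² - 11*D) + (-2 + D)*(1/(2*D)) = (D² - 11*D) + (-2 + D)/(2*D) = D² - 11*D + (-2 + D)/(2*D))
√(-27080 + H(Q(-14))) = √(-27080 + (½ + (√(8 - 14))² - 1/(√(8 - 14)) - 11*√(8 - 14))) = √(-27080 + (½ + (√(-6))² - 1/(√(-6)) - 11*I*√6)) = √(-27080 + (½ + (I*√6)² - 1/(I*√6) - 11*I*√6)) = √(-27080 + (½ - 6 - (-1)*I*√6/6 - 11*I*√6)) = √(-27080 + (½ - 6 + I*√6/6 - 11*I*√6)) = √(-27080 + (-11/2 - 65*I*√6/6)) = √(-54171/2 - 65*I*√6/6)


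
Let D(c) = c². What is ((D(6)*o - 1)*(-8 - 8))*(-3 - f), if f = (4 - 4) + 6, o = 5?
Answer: 25776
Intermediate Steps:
f = 6 (f = 0 + 6 = 6)
((D(6)*o - 1)*(-8 - 8))*(-3 - f) = ((6²*5 - 1)*(-8 - 8))*(-3 - 1*6) = ((36*5 - 1)*(-16))*(-3 - 6) = ((180 - 1)*(-16))*(-9) = (179*(-16))*(-9) = -2864*(-9) = 25776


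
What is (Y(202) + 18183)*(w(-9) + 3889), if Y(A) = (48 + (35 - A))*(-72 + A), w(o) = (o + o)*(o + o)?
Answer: 11429869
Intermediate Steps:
w(o) = 4*o² (w(o) = (2*o)*(2*o) = 4*o²)
Y(A) = (-72 + A)*(83 - A) (Y(A) = (83 - A)*(-72 + A) = (-72 + A)*(83 - A))
(Y(202) + 18183)*(w(-9) + 3889) = ((-5976 - 1*202² + 155*202) + 18183)*(4*(-9)² + 3889) = ((-5976 - 1*40804 + 31310) + 18183)*(4*81 + 3889) = ((-5976 - 40804 + 31310) + 18183)*(324 + 3889) = (-15470 + 18183)*4213 = 2713*4213 = 11429869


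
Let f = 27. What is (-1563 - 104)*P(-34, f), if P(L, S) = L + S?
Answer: 11669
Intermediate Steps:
(-1563 - 104)*P(-34, f) = (-1563 - 104)*(-34 + 27) = -1667*(-7) = 11669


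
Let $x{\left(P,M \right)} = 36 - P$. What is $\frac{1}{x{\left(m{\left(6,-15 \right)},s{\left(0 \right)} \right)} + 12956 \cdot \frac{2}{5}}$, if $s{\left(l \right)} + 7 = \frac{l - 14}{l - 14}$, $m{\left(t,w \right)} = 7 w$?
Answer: $\frac{5}{26617} \approx 0.00018785$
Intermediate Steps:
$s{\left(l \right)} = -6$ ($s{\left(l \right)} = -7 + \frac{l - 14}{l - 14} = -7 + \frac{-14 + l}{-14 + l} = -7 + 1 = -6$)
$\frac{1}{x{\left(m{\left(6,-15 \right)},s{\left(0 \right)} \right)} + 12956 \cdot \frac{2}{5}} = \frac{1}{\left(36 - 7 \left(-15\right)\right) + 12956 \cdot \frac{2}{5}} = \frac{1}{\left(36 - -105\right) + 12956 \cdot 2 \cdot \frac{1}{5}} = \frac{1}{\left(36 + 105\right) + 12956 \cdot \frac{2}{5}} = \frac{1}{141 + \frac{25912}{5}} = \frac{1}{\frac{26617}{5}} = \frac{5}{26617}$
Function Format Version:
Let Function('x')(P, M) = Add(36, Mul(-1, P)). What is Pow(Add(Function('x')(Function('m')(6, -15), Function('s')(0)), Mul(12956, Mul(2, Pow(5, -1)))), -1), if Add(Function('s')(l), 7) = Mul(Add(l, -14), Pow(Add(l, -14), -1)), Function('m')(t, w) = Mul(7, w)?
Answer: Rational(5, 26617) ≈ 0.00018785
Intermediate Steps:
Function('s')(l) = -6 (Function('s')(l) = Add(-7, Mul(Add(l, -14), Pow(Add(l, -14), -1))) = Add(-7, Mul(Add(-14, l), Pow(Add(-14, l), -1))) = Add(-7, 1) = -6)
Pow(Add(Function('x')(Function('m')(6, -15), Function('s')(0)), Mul(12956, Mul(2, Pow(5, -1)))), -1) = Pow(Add(Add(36, Mul(-1, Mul(7, -15))), Mul(12956, Mul(2, Pow(5, -1)))), -1) = Pow(Add(Add(36, Mul(-1, -105)), Mul(12956, Mul(2, Rational(1, 5)))), -1) = Pow(Add(Add(36, 105), Mul(12956, Rational(2, 5))), -1) = Pow(Add(141, Rational(25912, 5)), -1) = Pow(Rational(26617, 5), -1) = Rational(5, 26617)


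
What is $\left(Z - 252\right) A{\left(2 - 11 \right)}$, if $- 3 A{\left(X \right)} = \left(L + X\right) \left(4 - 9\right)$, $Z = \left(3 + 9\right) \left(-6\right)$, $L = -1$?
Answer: $5400$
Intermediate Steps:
$Z = -72$ ($Z = 12 \left(-6\right) = -72$)
$A{\left(X \right)} = - \frac{5}{3} + \frac{5 X}{3}$ ($A{\left(X \right)} = - \frac{\left(-1 + X\right) \left(4 - 9\right)}{3} = - \frac{\left(-1 + X\right) \left(-5\right)}{3} = - \frac{5 - 5 X}{3} = - \frac{5}{3} + \frac{5 X}{3}$)
$\left(Z - 252\right) A{\left(2 - 11 \right)} = \left(-72 - 252\right) \left(- \frac{5}{3} + \frac{5 \left(2 - 11\right)}{3}\right) = - 324 \left(- \frac{5}{3} + \frac{5 \left(2 - 11\right)}{3}\right) = - 324 \left(- \frac{5}{3} + \frac{5}{3} \left(-9\right)\right) = - 324 \left(- \frac{5}{3} - 15\right) = \left(-324\right) \left(- \frac{50}{3}\right) = 5400$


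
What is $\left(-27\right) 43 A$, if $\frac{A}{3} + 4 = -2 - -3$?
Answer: $10449$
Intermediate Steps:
$A = -9$ ($A = -12 + 3 \left(-2 - -3\right) = -12 + 3 \left(-2 + 3\right) = -12 + 3 \cdot 1 = -12 + 3 = -9$)
$\left(-27\right) 43 A = \left(-27\right) 43 \left(-9\right) = \left(-1161\right) \left(-9\right) = 10449$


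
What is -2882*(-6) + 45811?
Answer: 63103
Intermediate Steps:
-2882*(-6) + 45811 = 17292 + 45811 = 63103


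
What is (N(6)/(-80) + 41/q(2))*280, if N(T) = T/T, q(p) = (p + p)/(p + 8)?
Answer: 57393/2 ≈ 28697.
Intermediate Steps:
q(p) = 2*p/(8 + p) (q(p) = (2*p)/(8 + p) = 2*p/(8 + p))
N(T) = 1
(N(6)/(-80) + 41/q(2))*280 = (1/(-80) + 41/((2*2/(8 + 2))))*280 = (1*(-1/80) + 41/((2*2/10)))*280 = (-1/80 + 41/((2*2*(⅒))))*280 = (-1/80 + 41/(⅖))*280 = (-1/80 + 41*(5/2))*280 = (-1/80 + 205/2)*280 = (8199/80)*280 = 57393/2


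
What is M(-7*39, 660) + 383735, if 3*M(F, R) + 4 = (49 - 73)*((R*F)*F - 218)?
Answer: -1179382927/3 ≈ -3.9313e+8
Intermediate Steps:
M(F, R) = 5228/3 - 8*R*F**2 (M(F, R) = -4/3 + ((49 - 73)*((R*F)*F - 218))/3 = -4/3 + (-24*((F*R)*F - 218))/3 = -4/3 + (-24*(R*F**2 - 218))/3 = -4/3 + (-24*(-218 + R*F**2))/3 = -4/3 + (5232 - 24*R*F**2)/3 = -4/3 + (1744 - 8*R*F**2) = 5228/3 - 8*R*F**2)
M(-7*39, 660) + 383735 = (5228/3 - 8*660*(-7*39)**2) + 383735 = (5228/3 - 8*660*(-273)**2) + 383735 = (5228/3 - 8*660*74529) + 383735 = (5228/3 - 393513120) + 383735 = -1180534132/3 + 383735 = -1179382927/3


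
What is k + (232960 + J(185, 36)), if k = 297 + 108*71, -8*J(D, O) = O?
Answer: 481841/2 ≈ 2.4092e+5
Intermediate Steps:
J(D, O) = -O/8
k = 7965 (k = 297 + 7668 = 7965)
k + (232960 + J(185, 36)) = 7965 + (232960 - ⅛*36) = 7965 + (232960 - 9/2) = 7965 + 465911/2 = 481841/2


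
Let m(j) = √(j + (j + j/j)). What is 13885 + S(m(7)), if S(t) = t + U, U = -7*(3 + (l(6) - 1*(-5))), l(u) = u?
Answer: 13787 + √15 ≈ 13791.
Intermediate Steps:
m(j) = √(1 + 2*j) (m(j) = √(j + (j + 1)) = √(j + (1 + j)) = √(1 + 2*j))
U = -98 (U = -7*(3 + (6 - 1*(-5))) = -7*(3 + (6 + 5)) = -7*(3 + 11) = -7*14 = -98)
S(t) = -98 + t (S(t) = t - 98 = -98 + t)
13885 + S(m(7)) = 13885 + (-98 + √(1 + 2*7)) = 13885 + (-98 + √(1 + 14)) = 13885 + (-98 + √15) = 13787 + √15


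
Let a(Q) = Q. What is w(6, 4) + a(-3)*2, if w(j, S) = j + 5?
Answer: 5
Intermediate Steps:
w(j, S) = 5 + j
w(6, 4) + a(-3)*2 = (5 + 6) - 3*2 = 11 - 6 = 5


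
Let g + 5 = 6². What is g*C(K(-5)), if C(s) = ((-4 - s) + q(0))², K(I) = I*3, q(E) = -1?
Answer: 3100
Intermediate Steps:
K(I) = 3*I
g = 31 (g = -5 + 6² = -5 + 36 = 31)
C(s) = (-5 - s)² (C(s) = ((-4 - s) - 1)² = (-5 - s)²)
g*C(K(-5)) = 31*(5 + 3*(-5))² = 31*(5 - 15)² = 31*(-10)² = 31*100 = 3100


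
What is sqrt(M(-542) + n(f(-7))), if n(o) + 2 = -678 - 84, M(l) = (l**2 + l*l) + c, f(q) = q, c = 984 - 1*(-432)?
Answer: 2*sqrt(147045) ≈ 766.93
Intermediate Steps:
c = 1416 (c = 984 + 432 = 1416)
M(l) = 1416 + 2*l**2 (M(l) = (l**2 + l*l) + 1416 = (l**2 + l**2) + 1416 = 2*l**2 + 1416 = 1416 + 2*l**2)
n(o) = -764 (n(o) = -2 + (-678 - 84) = -2 - 762 = -764)
sqrt(M(-542) + n(f(-7))) = sqrt((1416 + 2*(-542)**2) - 764) = sqrt((1416 + 2*293764) - 764) = sqrt((1416 + 587528) - 764) = sqrt(588944 - 764) = sqrt(588180) = 2*sqrt(147045)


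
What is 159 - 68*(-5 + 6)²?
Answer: 91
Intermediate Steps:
159 - 68*(-5 + 6)² = 159 - 68*1² = 159 - 68*1 = 159 - 68 = 91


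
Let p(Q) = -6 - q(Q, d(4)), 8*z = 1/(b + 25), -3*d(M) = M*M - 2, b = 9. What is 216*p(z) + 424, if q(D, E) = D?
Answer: -29675/34 ≈ -872.79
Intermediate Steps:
d(M) = 2/3 - M**2/3 (d(M) = -(M*M - 2)/3 = -(M**2 - 2)/3 = -(-2 + M**2)/3 = 2/3 - M**2/3)
z = 1/272 (z = 1/(8*(9 + 25)) = (1/8)/34 = (1/8)*(1/34) = 1/272 ≈ 0.0036765)
p(Q) = -6 - Q
216*p(z) + 424 = 216*(-6 - 1*1/272) + 424 = 216*(-6 - 1/272) + 424 = 216*(-1633/272) + 424 = -44091/34 + 424 = -29675/34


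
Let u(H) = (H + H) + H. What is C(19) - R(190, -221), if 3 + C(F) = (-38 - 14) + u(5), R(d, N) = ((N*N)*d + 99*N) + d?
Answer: -9258141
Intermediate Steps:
R(d, N) = d + 99*N + d*N² (R(d, N) = (N²*d + 99*N) + d = (d*N² + 99*N) + d = (99*N + d*N²) + d = d + 99*N + d*N²)
u(H) = 3*H (u(H) = 2*H + H = 3*H)
C(F) = -40 (C(F) = -3 + ((-38 - 14) + 3*5) = -3 + (-52 + 15) = -3 - 37 = -40)
C(19) - R(190, -221) = -40 - (190 + 99*(-221) + 190*(-221)²) = -40 - (190 - 21879 + 190*48841) = -40 - (190 - 21879 + 9279790) = -40 - 1*9258101 = -40 - 9258101 = -9258141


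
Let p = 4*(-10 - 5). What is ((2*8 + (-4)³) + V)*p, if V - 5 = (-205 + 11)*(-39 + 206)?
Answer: 1946460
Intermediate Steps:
p = -60 (p = 4*(-15) = -60)
V = -32393 (V = 5 + (-205 + 11)*(-39 + 206) = 5 - 194*167 = 5 - 32398 = -32393)
((2*8 + (-4)³) + V)*p = ((2*8 + (-4)³) - 32393)*(-60) = ((16 - 64) - 32393)*(-60) = (-48 - 32393)*(-60) = -32441*(-60) = 1946460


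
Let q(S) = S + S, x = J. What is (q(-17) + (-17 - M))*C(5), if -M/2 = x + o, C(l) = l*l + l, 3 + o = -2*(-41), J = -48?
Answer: 330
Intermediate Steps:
x = -48
o = 79 (o = -3 - 2*(-41) = -3 + 82 = 79)
q(S) = 2*S
C(l) = l + l**2 (C(l) = l**2 + l = l + l**2)
M = -62 (M = -2*(-48 + 79) = -2*31 = -62)
(q(-17) + (-17 - M))*C(5) = (2*(-17) + (-17 - 1*(-62)))*(5*(1 + 5)) = (-34 + (-17 + 62))*(5*6) = (-34 + 45)*30 = 11*30 = 330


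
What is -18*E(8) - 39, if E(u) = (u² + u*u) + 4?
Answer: -2415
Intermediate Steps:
E(u) = 4 + 2*u² (E(u) = (u² + u²) + 4 = 2*u² + 4 = 4 + 2*u²)
-18*E(8) - 39 = -18*(4 + 2*8²) - 39 = -18*(4 + 2*64) - 39 = -18*(4 + 128) - 39 = -18*132 - 39 = -2376 - 39 = -2415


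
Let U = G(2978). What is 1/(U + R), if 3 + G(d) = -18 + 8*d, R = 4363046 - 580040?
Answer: 1/3806809 ≈ 2.6269e-7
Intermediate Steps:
R = 3783006
G(d) = -21 + 8*d (G(d) = -3 + (-18 + 8*d) = -21 + 8*d)
U = 23803 (U = -21 + 8*2978 = -21 + 23824 = 23803)
1/(U + R) = 1/(23803 + 3783006) = 1/3806809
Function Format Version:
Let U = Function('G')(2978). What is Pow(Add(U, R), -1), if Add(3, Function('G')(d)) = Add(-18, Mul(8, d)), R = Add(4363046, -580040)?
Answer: Rational(1, 3806809) ≈ 2.6269e-7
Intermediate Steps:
R = 3783006
Function('G')(d) = Add(-21, Mul(8, d)) (Function('G')(d) = Add(-3, Add(-18, Mul(8, d))) = Add(-21, Mul(8, d)))
U = 23803 (U = Add(-21, Mul(8, 2978)) = Add(-21, 23824) = 23803)
Pow(Add(U, R), -1) = Pow(Add(23803, 3783006), -1) = Pow(3806809, -1) = Rational(1, 3806809)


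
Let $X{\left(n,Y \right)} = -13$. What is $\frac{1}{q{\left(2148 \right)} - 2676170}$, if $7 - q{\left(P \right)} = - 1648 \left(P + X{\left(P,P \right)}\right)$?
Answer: $\frac{1}{842317} \approx 1.1872 \cdot 10^{-6}$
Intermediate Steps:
$q{\left(P \right)} = -21417 + 1648 P$ ($q{\left(P \right)} = 7 - - 1648 \left(P - 13\right) = 7 - - 1648 \left(-13 + P\right) = 7 - \left(21424 - 1648 P\right) = 7 + \left(-21424 + 1648 P\right) = -21417 + 1648 P$)
$\frac{1}{q{\left(2148 \right)} - 2676170} = \frac{1}{\left(-21417 + 1648 \cdot 2148\right) - 2676170} = \frac{1}{\left(-21417 + 3539904\right) + \left(-2841558 + 165388\right)} = \frac{1}{3518487 - 2676170} = \frac{1}{842317}$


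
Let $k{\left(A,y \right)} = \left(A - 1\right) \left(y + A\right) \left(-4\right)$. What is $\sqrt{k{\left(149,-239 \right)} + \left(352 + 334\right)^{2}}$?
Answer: $2 \sqrt{130969} \approx 723.79$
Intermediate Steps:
$k{\left(A,y \right)} = - 4 \left(-1 + A\right) \left(A + y\right)$ ($k{\left(A,y \right)} = \left(-1 + A\right) \left(A + y\right) \left(-4\right) = - 4 \left(-1 + A\right) \left(A + y\right)$)
$\sqrt{k{\left(149,-239 \right)} + \left(352 + 334\right)^{2}} = \sqrt{\left(- 4 \cdot 149^{2} + 4 \cdot 149 + 4 \left(-239\right) - 596 \left(-239\right)\right) + \left(352 + 334\right)^{2}} = \sqrt{\left(\left(-4\right) 22201 + 596 - 956 + 142444\right) + 686^{2}} = \sqrt{\left(-88804 + 596 - 956 + 142444\right) + 470596} = \sqrt{53280 + 470596} = \sqrt{523876} = 2 \sqrt{130969}$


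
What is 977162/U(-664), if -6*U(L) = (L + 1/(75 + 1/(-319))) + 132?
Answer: 140265742128/12727249 ≈ 11021.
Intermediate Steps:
U(L) = -3158287/143544 - L/6 (U(L) = -((L + 1/(75 + 1/(-319))) + 132)/6 = -((L + 1/(75 - 1/319)) + 132)/6 = -((L + 1/(23924/319)) + 132)/6 = -((L + 319/23924) + 132)/6 = -((319/23924 + L) + 132)/6 = -(3158287/23924 + L)/6 = -3158287/143544 - L/6)
977162/U(-664) = 977162/(-3158287/143544 - ⅙*(-664)) = 977162/(-3158287/143544 + 332/3) = 977162/(12727249/143544) = 977162*(143544/12727249) = 140265742128/12727249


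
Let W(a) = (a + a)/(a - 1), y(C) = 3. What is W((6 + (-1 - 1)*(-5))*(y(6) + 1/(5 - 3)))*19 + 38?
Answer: 4218/55 ≈ 76.691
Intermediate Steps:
W(a) = 2*a/(-1 + a) (W(a) = (2*a)/(-1 + a) = 2*a/(-1 + a))
W((6 + (-1 - 1)*(-5))*(y(6) + 1/(5 - 3)))*19 + 38 = (2*((6 + (-1 - 1)*(-5))*(3 + 1/(5 - 3)))/(-1 + (6 + (-1 - 1)*(-5))*(3 + 1/(5 - 3))))*19 + 38 = (2*((6 - 2*(-5))*(3 + 1/2))/(-1 + (6 - 2*(-5))*(3 + 1/2)))*19 + 38 = (2*((6 + 10)*(3 + ½))/(-1 + (6 + 10)*(3 + ½)))*19 + 38 = (2*(16*(7/2))/(-1 + 16*(7/2)))*19 + 38 = (2*56/(-1 + 56))*19 + 38 = (2*56/55)*19 + 38 = (2*56*(1/55))*19 + 38 = (112/55)*19 + 38 = 2128/55 + 38 = 4218/55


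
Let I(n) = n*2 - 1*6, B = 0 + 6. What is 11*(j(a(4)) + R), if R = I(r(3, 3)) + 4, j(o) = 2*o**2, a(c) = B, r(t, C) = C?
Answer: 836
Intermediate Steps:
B = 6
a(c) = 6
I(n) = -6 + 2*n (I(n) = 2*n - 6 = -6 + 2*n)
R = 4 (R = (-6 + 2*3) + 4 = (-6 + 6) + 4 = 0 + 4 = 4)
11*(j(a(4)) + R) = 11*(2*6**2 + 4) = 11*(2*36 + 4) = 11*(72 + 4) = 11*76 = 836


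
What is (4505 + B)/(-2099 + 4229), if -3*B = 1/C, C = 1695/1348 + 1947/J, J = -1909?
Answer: 8257781153/3905561610 ≈ 2.1144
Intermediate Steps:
C = 611199/2573332 (C = 1695/1348 + 1947/(-1909) = 1695*(1/1348) + 1947*(-1/1909) = 1695/1348 - 1947/1909 = 611199/2573332 ≈ 0.23751)
B = -2573332/1833597 (B = -1/(3*611199/2573332) = -1/3*2573332/611199 = -2573332/1833597 ≈ -1.4034)
(4505 + B)/(-2099 + 4229) = (4505 - 2573332/1833597)/(-2099 + 4229) = (8257781153/1833597)/2130 = (8257781153/1833597)*(1/2130) = 8257781153/3905561610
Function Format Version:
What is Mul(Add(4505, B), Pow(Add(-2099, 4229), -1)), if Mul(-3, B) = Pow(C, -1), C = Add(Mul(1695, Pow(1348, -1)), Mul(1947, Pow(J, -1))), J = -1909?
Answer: Rational(8257781153, 3905561610) ≈ 2.1144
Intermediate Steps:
C = Rational(611199, 2573332) (C = Add(Mul(1695, Pow(1348, -1)), Mul(1947, Pow(-1909, -1))) = Add(Mul(1695, Rational(1, 1348)), Mul(1947, Rational(-1, 1909))) = Add(Rational(1695, 1348), Rational(-1947, 1909)) = Rational(611199, 2573332) ≈ 0.23751)
B = Rational(-2573332, 1833597) (B = Mul(Rational(-1, 3), Pow(Rational(611199, 2573332), -1)) = Mul(Rational(-1, 3), Rational(2573332, 611199)) = Rational(-2573332, 1833597) ≈ -1.4034)
Mul(Add(4505, B), Pow(Add(-2099, 4229), -1)) = Mul(Add(4505, Rational(-2573332, 1833597)), Pow(Add(-2099, 4229), -1)) = Mul(Rational(8257781153, 1833597), Pow(2130, -1)) = Mul(Rational(8257781153, 1833597), Rational(1, 2130)) = Rational(8257781153, 3905561610)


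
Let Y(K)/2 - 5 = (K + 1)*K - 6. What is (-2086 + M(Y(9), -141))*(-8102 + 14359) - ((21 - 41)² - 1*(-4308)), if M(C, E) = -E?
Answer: -12174573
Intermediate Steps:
Y(K) = -2 + 2*K*(1 + K) (Y(K) = 10 + 2*((K + 1)*K - 6) = 10 + 2*((1 + K)*K - 6) = 10 + 2*(K*(1 + K) - 6) = 10 + 2*(-6 + K*(1 + K)) = 10 + (-12 + 2*K*(1 + K)) = -2 + 2*K*(1 + K))
(-2086 + M(Y(9), -141))*(-8102 + 14359) - ((21 - 41)² - 1*(-4308)) = (-2086 - 1*(-141))*(-8102 + 14359) - ((21 - 41)² - 1*(-4308)) = (-2086 + 141)*6257 - ((-20)² + 4308) = -1945*6257 - (400 + 4308) = -12169865 - 1*4708 = -12169865 - 4708 = -12174573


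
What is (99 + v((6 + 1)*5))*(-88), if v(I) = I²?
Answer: -116512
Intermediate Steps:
(99 + v((6 + 1)*5))*(-88) = (99 + ((6 + 1)*5)²)*(-88) = (99 + (7*5)²)*(-88) = (99 + 35²)*(-88) = (99 + 1225)*(-88) = 1324*(-88) = -116512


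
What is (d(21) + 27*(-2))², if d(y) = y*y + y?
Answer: 166464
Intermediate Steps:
d(y) = y + y² (d(y) = y² + y = y + y²)
(d(21) + 27*(-2))² = (21*(1 + 21) + 27*(-2))² = (21*22 - 54)² = (462 - 54)² = 408² = 166464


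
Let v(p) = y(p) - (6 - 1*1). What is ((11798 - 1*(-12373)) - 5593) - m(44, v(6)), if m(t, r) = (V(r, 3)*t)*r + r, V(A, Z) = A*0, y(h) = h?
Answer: 18577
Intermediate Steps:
V(A, Z) = 0
v(p) = -5 + p (v(p) = p - (6 - 1*1) = p - (6 - 1) = p - 1*5 = p - 5 = -5 + p)
m(t, r) = r (m(t, r) = (0*t)*r + r = 0*r + r = 0 + r = r)
((11798 - 1*(-12373)) - 5593) - m(44, v(6)) = ((11798 - 1*(-12373)) - 5593) - (-5 + 6) = ((11798 + 12373) - 5593) - 1*1 = (24171 - 5593) - 1 = 18578 - 1 = 18577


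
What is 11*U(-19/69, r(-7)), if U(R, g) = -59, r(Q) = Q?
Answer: -649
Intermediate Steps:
11*U(-19/69, r(-7)) = 11*(-59) = -649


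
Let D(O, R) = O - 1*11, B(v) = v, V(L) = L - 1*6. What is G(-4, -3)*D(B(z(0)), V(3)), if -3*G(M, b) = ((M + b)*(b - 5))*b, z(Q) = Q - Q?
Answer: -616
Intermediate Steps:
z(Q) = 0
V(L) = -6 + L (V(L) = L - 6 = -6 + L)
G(M, b) = -b*(-5 + b)*(M + b)/3 (G(M, b) = -(M + b)*(b - 5)*b/3 = -(M + b)*(-5 + b)*b/3 = -(-5 + b)*(M + b)*b/3 = -b*(-5 + b)*(M + b)/3)
D(O, R) = -11 + O (D(O, R) = O - 11 = -11 + O)
G(-4, -3)*D(B(z(0)), V(3)) = ((1/3)*(-3)*(-1*(-3)**2 + 5*(-4) + 5*(-3) - 1*(-4)*(-3)))*(-11 + 0) = ((1/3)*(-3)*(-1*9 - 20 - 15 - 12))*(-11) = ((1/3)*(-3)*(-9 - 20 - 15 - 12))*(-11) = ((1/3)*(-3)*(-56))*(-11) = 56*(-11) = -616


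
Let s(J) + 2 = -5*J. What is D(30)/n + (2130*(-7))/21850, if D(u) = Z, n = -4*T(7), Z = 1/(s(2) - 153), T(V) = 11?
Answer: -432899/634524 ≈ -0.68224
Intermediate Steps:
s(J) = -2 - 5*J
Z = -1/165 (Z = 1/((-2 - 5*2) - 153) = 1/((-2 - 10) - 153) = 1/(-12 - 153) = 1/(-165) = -1/165 ≈ -0.0060606)
n = -44 (n = -4*11 = -44)
D(u) = -1/165
D(30)/n + (2130*(-7))/21850 = -1/165/(-44) + (2130*(-7))/21850 = -1/165*(-1/44) - 14910*1/21850 = 1/7260 - 1491/2185 = -432899/634524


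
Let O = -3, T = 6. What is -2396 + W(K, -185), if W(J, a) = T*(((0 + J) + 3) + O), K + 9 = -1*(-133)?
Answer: -1652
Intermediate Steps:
K = 124 (K = -9 - 1*(-133) = -9 + 133 = 124)
W(J, a) = 6*J (W(J, a) = 6*(((0 + J) + 3) - 3) = 6*((J + 3) - 3) = 6*((3 + J) - 3) = 6*J)
-2396 + W(K, -185) = -2396 + 6*124 = -2396 + 744 = -1652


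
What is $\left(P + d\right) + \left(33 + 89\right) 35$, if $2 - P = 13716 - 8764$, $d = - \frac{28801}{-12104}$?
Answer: $- \frac{8201919}{12104} \approx -677.62$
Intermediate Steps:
$d = \frac{28801}{12104}$ ($d = \left(-28801\right) \left(- \frac{1}{12104}\right) = \frac{28801}{12104} \approx 2.3795$)
$P = -4950$ ($P = 2 - \left(13716 - 8764\right) = 2 - 4952 = -4950$)
$\left(P + d\right) + \left(33 + 89\right) 35 = \left(-4950 + \frac{28801}{12104}\right) + \left(33 + 89\right) 35 = - \frac{59885999}{12104} + 122 \cdot 35 = - \frac{59885999}{12104} + 4270 = - \frac{8201919}{12104}$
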